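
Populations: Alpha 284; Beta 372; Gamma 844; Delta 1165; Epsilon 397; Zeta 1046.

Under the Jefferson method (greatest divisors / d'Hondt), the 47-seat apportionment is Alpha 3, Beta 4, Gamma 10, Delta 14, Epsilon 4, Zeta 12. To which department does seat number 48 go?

Zeta

Priority for the next seat is population ÷ (current seats + 1).
Priorities: Alpha 71.000, Beta 74.400, Gamma 76.727, Delta 77.667, Epsilon 79.400, Zeta 80.462.
Highest priority: Zeta.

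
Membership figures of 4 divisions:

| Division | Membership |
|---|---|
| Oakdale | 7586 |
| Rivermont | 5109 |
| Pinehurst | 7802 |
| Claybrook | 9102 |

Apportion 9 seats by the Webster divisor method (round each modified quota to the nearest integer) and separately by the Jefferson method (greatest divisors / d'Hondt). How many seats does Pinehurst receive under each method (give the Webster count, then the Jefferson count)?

Webster: Oakdale 2, Rivermont 2, Pinehurst 2, Claybrook 3.
Jefferson: Oakdale 2, Rivermont 1, Pinehurst 3, Claybrook 3.
Pinehurst gets 2 under Webster and 3 under Jefferson.

2 and 3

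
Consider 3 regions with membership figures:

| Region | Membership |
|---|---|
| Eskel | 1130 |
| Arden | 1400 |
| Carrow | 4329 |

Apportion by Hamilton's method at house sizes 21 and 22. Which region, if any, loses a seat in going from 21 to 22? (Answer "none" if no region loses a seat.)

At 21 seats: Eskel 4, Arden 4, Carrow 13.
At 22 seats: Eskel 4, Arden 4, Carrow 14.
No region's allocation decreased.

none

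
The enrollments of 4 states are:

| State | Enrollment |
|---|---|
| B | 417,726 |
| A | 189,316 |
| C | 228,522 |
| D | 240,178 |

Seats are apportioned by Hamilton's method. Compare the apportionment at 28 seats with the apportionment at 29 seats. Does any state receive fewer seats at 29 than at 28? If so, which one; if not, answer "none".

none

At 28 seats: B 11, A 5, C 6, D 6.
At 29 seats: B 11, A 5, C 6, D 7.
No state's allocation decreased.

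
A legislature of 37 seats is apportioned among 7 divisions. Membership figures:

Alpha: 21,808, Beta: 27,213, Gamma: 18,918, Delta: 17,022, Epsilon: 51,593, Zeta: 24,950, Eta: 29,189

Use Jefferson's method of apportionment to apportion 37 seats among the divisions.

Standard divisor 190693/37 ≈ 5153.865; standard quotas: Alpha 4.231, Beta 5.280, Gamma 3.671, Delta 3.303, Epsilon 10.011, Zeta 4.841, Eta 5.664.
Rounding down gives 4, 5, 3, 3, 10, 4, 5 = 34 seats, so the divisor must be adjusted.
With modified divisor 4700: modified quotas Alpha 4.640, Beta 5.790, Gamma 4.025, Delta 3.622, Epsilon 10.977, Zeta 5.309, Eta 6.210.
Rounding down: Alpha 4, Beta 5, Gamma 4, Delta 3, Epsilon 10, Zeta 5, Eta 6 (total 37).

Alpha 4, Beta 5, Gamma 4, Delta 3, Epsilon 10, Zeta 5, Eta 6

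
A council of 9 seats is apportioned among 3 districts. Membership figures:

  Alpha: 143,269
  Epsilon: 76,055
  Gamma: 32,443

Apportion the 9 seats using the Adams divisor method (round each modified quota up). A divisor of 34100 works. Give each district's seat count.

Alpha 5, Epsilon 3, Gamma 1

With modified divisor 34100: modified quotas Alpha 4.201, Epsilon 2.230, Gamma 0.951.
Rounding up: Alpha 5, Epsilon 3, Gamma 1 (total 9).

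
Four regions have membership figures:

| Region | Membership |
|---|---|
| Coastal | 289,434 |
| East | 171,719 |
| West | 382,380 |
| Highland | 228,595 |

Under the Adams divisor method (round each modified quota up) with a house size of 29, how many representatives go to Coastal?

8

Standard divisor 1072128/29 ≈ 36969.931; standard quotas: Coastal 7.829, East 4.645, West 10.343, Highland 6.183.
Rounding up gives 8, 5, 11, 7 = 31 seats, so the divisor must be adjusted.
With modified divisor 39800: modified quotas Coastal 7.272, East 4.315, West 9.608, Highland 5.744.
Rounding up: Coastal 8, East 5, West 10, Highland 6 (total 29).
Coastal receives 8.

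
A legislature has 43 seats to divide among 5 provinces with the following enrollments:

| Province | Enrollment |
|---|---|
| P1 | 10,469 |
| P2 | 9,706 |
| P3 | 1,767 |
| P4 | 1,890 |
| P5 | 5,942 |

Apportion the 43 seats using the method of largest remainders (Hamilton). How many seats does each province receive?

The standard divisor is 29774/43 ≈ 692.419.
Standard quotas: P1 15.1195, P2 14.0175, P3 2.5519, P4 2.7296, P5 8.5815.
Lower quotas: P1 15, P2 14, P3 2, P4 2, P5 8 (sum 41, leaving 2 seats).
Remainders in descending order: P4 0.7296, P5 0.5815, P3 0.5519, P1 0.1195, P2 0.0175.
The surplus seats go to P4, P5.

P1 15; P2 14; P3 2; P4 3; P5 9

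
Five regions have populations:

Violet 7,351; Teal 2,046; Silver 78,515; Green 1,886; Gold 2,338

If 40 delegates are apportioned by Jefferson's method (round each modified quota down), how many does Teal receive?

0

Standard divisor 92136/40 ≈ 2303.4; standard quotas: Violet 3.191, Teal 0.888, Silver 34.087, Green 0.819, Gold 1.015.
Rounding down gives 3, 0, 34, 0, 1 = 38 seats, so the divisor must be adjusted.
With modified divisor 2150: modified quotas Violet 3.419, Teal 0.952, Silver 36.519, Green 0.877, Gold 1.087.
Rounding down: Violet 3, Teal 0, Silver 36, Green 0, Gold 1 (total 40).
Teal receives 0.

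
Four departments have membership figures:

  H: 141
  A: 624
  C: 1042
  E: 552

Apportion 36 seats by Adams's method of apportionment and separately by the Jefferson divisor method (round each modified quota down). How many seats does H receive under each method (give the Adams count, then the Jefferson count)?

Adams: H 3, A 9, C 16, E 8.
Jefferson: H 2, A 10, C 16, E 8.
H gets 3 under Adams and 2 under Jefferson.

3 and 2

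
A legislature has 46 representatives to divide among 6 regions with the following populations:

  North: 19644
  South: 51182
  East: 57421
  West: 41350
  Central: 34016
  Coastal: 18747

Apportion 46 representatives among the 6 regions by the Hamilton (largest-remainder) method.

North: 4, South: 11, East: 12, West: 8, Central: 7, Coastal: 4

Standard divisor: 222360 ÷ 46 ≈ 4833.913.
Standard quotas: North 4.0638, South 10.5881, East 11.8788, West 8.5541, Central 7.0369, Coastal 3.8782.
Lower quotas: North 4, South 10, East 11, West 8, Central 7, Coastal 3 (sum 43, leaving 3 seats).
Remainders in descending order: East 0.8788, Coastal 0.8782, South 0.5881, West 0.5541, North 0.0638, Central 0.0369.
The surplus seats go to East, Coastal, South.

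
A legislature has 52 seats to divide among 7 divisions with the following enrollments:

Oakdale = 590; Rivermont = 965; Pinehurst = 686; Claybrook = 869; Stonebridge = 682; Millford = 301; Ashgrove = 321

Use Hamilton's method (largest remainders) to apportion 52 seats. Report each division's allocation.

Standard divisor: 4414 ÷ 52 ≈ 84.885.
Standard quotas: Oakdale 6.951, Rivermont 11.368, Pinehurst 8.082, Claybrook 10.237, Stonebridge 8.034, Millford 3.546, Ashgrove 3.782.
Lower quotas: Oakdale 6, Rivermont 11, Pinehurst 8, Claybrook 10, Stonebridge 8, Millford 3, Ashgrove 3 (sum 49, leaving 3 seats).
Remainders in descending order: Oakdale 0.951, Ashgrove 0.782, Millford 0.546, Rivermont 0.368, Claybrook 0.237, Pinehurst 0.082, Stonebridge 0.034.
The surplus seats go to Oakdale, Ashgrove, Millford.

Oakdale 7, Rivermont 11, Pinehurst 8, Claybrook 10, Stonebridge 8, Millford 4, Ashgrove 4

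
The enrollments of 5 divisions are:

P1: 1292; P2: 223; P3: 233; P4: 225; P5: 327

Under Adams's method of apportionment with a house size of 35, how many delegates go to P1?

18

Standard divisor 2300/35 ≈ 65.714; standard quotas: P1 19.661, P2 3.393, P3 3.546, P4 3.424, P5 4.976.
Rounding up gives 20, 4, 4, 4, 5 = 37 seats, so the divisor must be adjusted.
With modified divisor 73: modified quotas P1 17.699, P2 3.055, P3 3.192, P4 3.082, P5 4.479.
Rounding up: P1 18, P2 4, P3 4, P4 4, P5 5 (total 35).
P1 receives 18.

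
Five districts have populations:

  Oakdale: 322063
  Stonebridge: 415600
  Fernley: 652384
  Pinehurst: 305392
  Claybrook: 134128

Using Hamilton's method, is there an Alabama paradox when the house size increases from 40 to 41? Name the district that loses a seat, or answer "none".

none

At 40 seats: Oakdale 7, Stonebridge 9, Fernley 14, Pinehurst 7, Claybrook 3.
At 41 seats: Oakdale 7, Stonebridge 9, Fernley 15, Pinehurst 7, Claybrook 3.
No district's allocation decreased.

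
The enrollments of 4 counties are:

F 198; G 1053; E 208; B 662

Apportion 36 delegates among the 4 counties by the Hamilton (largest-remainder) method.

F 3, G 18, E 4, B 11

Standard divisor: 2121 ÷ 36 ≈ 58.917.
Standard quotas: F 3.361, G 17.873, E 3.530, B 11.236.
Lower quotas: F 3, G 17, E 3, B 11 (sum 34, leaving 2 seats).
Remainders in descending order: G 0.873, E 0.530, F 0.361, B 0.236.
Largest remainders: G, E receive the extra seats.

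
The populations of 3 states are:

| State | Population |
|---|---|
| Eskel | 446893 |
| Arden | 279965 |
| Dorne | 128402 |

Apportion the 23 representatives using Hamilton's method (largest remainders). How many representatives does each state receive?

Eskel: 12, Arden: 8, Dorne: 3

Standard divisor: 855260 ÷ 23 ≈ 37185.217.
Standard quotas: Eskel 12.0180, Arden 7.5289, Dorne 3.4530.
Lower quotas: Eskel 12, Arden 7, Dorne 3 (sum 22, leaving 1 seat).
Remainders in descending order: Arden 0.5289, Dorne 0.4530, Eskel 0.0180.
The surplus seat goes to Arden.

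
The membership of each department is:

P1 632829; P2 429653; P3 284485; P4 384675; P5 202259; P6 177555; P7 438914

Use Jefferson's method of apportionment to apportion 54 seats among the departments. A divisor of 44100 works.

P1: 14; P2: 9; P3: 6; P4: 8; P5: 4; P6: 4; P7: 9

With modified divisor 44100: modified quotas P1 14.350, P2 9.743, P3 6.451, P4 8.723, P5 4.586, P6 4.026, P7 9.953.
Rounding down: P1 14, P2 9, P3 6, P4 8, P5 4, P6 4, P7 9 (total 54).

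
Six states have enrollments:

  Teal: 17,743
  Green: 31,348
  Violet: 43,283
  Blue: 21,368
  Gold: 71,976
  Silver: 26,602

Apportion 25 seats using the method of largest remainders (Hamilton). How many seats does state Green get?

4

Standard divisor: 212320 ÷ 25 ≈ 8492.8.
Standard quotas: Teal 2.0892, Green 3.6911, Violet 5.0964, Blue 2.5160, Gold 8.4749, Silver 3.1323.
Lower quotas: Teal 2, Green 3, Violet 5, Blue 2, Gold 8, Silver 3 (sum 23, leaving 2 seats).
Remainders in descending order: Green 0.6911, Blue 0.5160, Gold 0.4749, Silver 0.1323, Violet 0.0964, Teal 0.0892.
Largest remainders: Green, Blue receive the extra seats.
Green receives 4.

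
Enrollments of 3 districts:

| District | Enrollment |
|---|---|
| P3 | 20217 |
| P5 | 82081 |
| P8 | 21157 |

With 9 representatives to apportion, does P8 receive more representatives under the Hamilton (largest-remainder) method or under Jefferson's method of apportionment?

Hamilton

Hamilton: P3 1, P5 6, P8 2.
Jefferson: P3 1, P5 7, P8 1.
P8 gets 2 under Hamilton and 1 under Jefferson.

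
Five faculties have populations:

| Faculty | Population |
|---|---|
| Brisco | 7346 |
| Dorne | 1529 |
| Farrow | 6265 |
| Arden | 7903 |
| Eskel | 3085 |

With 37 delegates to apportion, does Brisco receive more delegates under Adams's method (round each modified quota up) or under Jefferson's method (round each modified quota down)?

Jefferson

Adams: Brisco 10, Dorne 2, Farrow 9, Arden 11, Eskel 5.
Jefferson: Brisco 11, Dorne 2, Farrow 9, Arden 11, Eskel 4.
Brisco gets 10 under Adams and 11 under Jefferson.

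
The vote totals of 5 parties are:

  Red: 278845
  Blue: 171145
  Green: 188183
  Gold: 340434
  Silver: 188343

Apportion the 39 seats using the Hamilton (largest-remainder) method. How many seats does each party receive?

Red 9, Blue 6, Green 6, Gold 12, Silver 6

Standard divisor: 1166950 ÷ 39 ≈ 29921.795.
Standard quotas: Red 9.3191, Blue 5.7197, Green 6.2892, Gold 11.3775, Silver 6.2945.
Lower quotas: Red 9, Blue 5, Green 6, Gold 11, Silver 6 (sum 37, leaving 2 seats).
Remainders in descending order: Blue 0.7197, Gold 0.3775, Red 0.3191, Silver 0.2945, Green 0.2892.
The surplus seats go to Blue, Gold.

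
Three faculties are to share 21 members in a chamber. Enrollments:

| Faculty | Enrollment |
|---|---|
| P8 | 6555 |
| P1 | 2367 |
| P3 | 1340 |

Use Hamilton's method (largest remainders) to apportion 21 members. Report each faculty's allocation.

P8 13, P1 5, P3 3

Total 10262; standard divisor 10262/21 ≈ 488.667.
Standard quotas: P8 13.4141, P1 4.8438, P3 2.7422.
Lower quotas: P8 13, P1 4, P3 2 (sum 19, leaving 2 seats).
Remainders in descending order: P1 0.8438, P3 0.7422, P8 0.4141.
The surplus seats go to P1, P3.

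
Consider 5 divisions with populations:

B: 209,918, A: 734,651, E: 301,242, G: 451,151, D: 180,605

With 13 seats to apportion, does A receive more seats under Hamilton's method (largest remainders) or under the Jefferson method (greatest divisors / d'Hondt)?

Hamilton: B 2, A 5, E 2, G 3, D 1.
Jefferson: B 1, A 6, E 2, G 3, D 1.
A gets 5 under Hamilton and 6 under Jefferson.

Jefferson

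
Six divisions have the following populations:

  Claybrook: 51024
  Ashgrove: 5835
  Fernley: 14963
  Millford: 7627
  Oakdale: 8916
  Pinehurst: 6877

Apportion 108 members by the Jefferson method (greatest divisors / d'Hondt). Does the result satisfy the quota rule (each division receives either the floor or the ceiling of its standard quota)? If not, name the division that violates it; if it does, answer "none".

Standard quotas: Claybrook 57.859, Ashgrove 6.617, Fernley 16.967, Millford 8.649, Oakdale 10.110, Pinehurst 7.798.
Jefferson allocation: Claybrook 59, Ashgrove 6, Fernley 17, Millford 8, Oakdale 10, Pinehurst 8.
Claybrook has quota 57.859 (lower 57, upper 58) but receives 59 — outside the quota interval.

Claybrook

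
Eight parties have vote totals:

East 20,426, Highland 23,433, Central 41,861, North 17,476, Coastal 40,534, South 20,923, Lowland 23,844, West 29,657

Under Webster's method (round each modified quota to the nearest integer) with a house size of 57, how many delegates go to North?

Standard divisor 218154/57 ≈ 3827.263; standard quotas: East 5.337, Highland 6.123, Central 10.938, North 4.566, Coastal 10.591, South 5.467, Lowland 6.230, West 7.749.
Rounding to the nearest integer gives East 5, Highland 6, Central 11, North 5, Coastal 11, South 5, Lowland 6, West 8 — total 57, matching the house size, so no adjustment is needed.
North receives 5.

5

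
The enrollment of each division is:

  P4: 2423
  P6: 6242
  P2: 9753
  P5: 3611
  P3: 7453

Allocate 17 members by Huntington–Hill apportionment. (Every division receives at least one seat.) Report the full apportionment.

P4 1, P6 4, P2 6, P5 2, P3 4

With divisor 1747: modified quotas P4 1.387, P6 3.573, P2 5.583, P5 2.067, P3 4.266.
Geometric-mean thresholds: P4 √(1·2)=1.414, P6 √(3·4)=3.464, P2 √(5·6)=5.477, P5 √(2·3)=2.449, P3 √(4·5)=4.472.
Each quota rounded against its threshold gives P4 1, P6 4, P2 6, P5 2, P3 4 (total 17).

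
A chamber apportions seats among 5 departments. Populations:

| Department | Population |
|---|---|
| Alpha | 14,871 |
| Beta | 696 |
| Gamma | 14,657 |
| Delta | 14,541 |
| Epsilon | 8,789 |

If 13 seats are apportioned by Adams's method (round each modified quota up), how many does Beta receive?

1

Standard divisor 53554/13 ≈ 4119.538; standard quotas: Alpha 3.610, Beta 0.169, Gamma 3.558, Delta 3.530, Epsilon 2.133.
Rounding up gives 4, 1, 4, 4, 3 = 16 seats, so the divisor must be adjusted.
With modified divisor 4920: modified quotas Alpha 3.023, Beta 0.141, Gamma 2.979, Delta 2.955, Epsilon 1.786.
Rounding up: Alpha 4, Beta 1, Gamma 3, Delta 3, Epsilon 2 (total 13).
Beta receives 1.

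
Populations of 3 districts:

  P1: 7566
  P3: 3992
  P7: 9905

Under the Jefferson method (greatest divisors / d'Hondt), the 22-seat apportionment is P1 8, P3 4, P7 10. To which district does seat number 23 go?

Priority for the next seat is population ÷ (current seats + 1).
Priorities: P1 840.667, P3 798.400, P7 900.455.
Highest priority: P7.

P7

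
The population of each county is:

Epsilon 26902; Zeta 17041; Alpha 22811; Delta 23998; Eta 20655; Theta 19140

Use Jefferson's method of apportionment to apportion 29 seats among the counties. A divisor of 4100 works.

Epsilon=6; Zeta=4; Alpha=5; Delta=5; Eta=5; Theta=4

With modified divisor 4100: modified quotas Epsilon 6.561, Zeta 4.156, Alpha 5.564, Delta 5.853, Eta 5.038, Theta 4.668.
Rounding down: Epsilon 6, Zeta 4, Alpha 5, Delta 5, Eta 5, Theta 4 (total 29).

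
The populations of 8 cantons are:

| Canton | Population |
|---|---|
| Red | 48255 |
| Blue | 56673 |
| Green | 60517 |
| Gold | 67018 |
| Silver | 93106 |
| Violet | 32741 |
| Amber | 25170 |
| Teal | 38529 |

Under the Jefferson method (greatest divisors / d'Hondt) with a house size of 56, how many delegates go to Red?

Standard divisor 422009/56 ≈ 7535.875; standard quotas: Red 6.403, Blue 7.520, Green 8.031, Gold 8.893, Silver 12.355, Violet 4.345, Amber 3.340, Teal 5.113.
Rounding down gives 6, 7, 8, 8, 12, 4, 3, 5 = 53 seats, so the divisor must be adjusted.
With modified divisor 7000: modified quotas Red 6.894, Blue 8.096, Green 8.645, Gold 9.574, Silver 13.301, Violet 4.677, Amber 3.596, Teal 5.504.
Rounding down: Red 6, Blue 8, Green 8, Gold 9, Silver 13, Violet 4, Amber 3, Teal 5 (total 56).
Red receives 6.

6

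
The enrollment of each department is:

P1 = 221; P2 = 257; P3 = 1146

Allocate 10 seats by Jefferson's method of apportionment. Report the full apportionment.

Standard divisor 1624/10 ≈ 162.4; standard quotas: P1 1.361, P2 1.583, P3 7.057.
Rounding down gives 1, 1, 7 = 9 seats, so the divisor must be adjusted.
With modified divisor 140: modified quotas P1 1.579, P2 1.836, P3 8.186.
Rounding down: P1 1, P2 1, P3 8 (total 10).

P1: 1; P2: 1; P3: 8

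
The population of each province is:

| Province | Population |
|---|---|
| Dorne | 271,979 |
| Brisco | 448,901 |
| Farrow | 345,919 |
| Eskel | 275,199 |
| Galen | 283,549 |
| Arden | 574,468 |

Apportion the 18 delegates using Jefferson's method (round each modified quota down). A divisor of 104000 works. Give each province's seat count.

With modified divisor 104000: modified quotas Dorne 2.615, Brisco 4.316, Farrow 3.326, Eskel 2.646, Galen 2.726, Arden 5.524.
Rounding down: Dorne 2, Brisco 4, Farrow 3, Eskel 2, Galen 2, Arden 5 (total 18).

Dorne 2, Brisco 4, Farrow 3, Eskel 2, Galen 2, Arden 5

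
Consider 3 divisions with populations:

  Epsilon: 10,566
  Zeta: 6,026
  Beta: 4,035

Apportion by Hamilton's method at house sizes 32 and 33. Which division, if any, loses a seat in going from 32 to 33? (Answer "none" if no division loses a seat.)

none

At 32 seats: Epsilon 17, Zeta 9, Beta 6.
At 33 seats: Epsilon 17, Zeta 10, Beta 6.
No division's allocation decreased.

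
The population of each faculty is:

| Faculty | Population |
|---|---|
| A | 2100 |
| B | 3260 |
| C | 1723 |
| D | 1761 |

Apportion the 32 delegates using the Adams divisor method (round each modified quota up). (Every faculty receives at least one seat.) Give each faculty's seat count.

A: 8, B: 12, C: 6, D: 6

Standard divisor 8844/32 ≈ 276.375; standard quotas: A 7.598, B 11.796, C 6.234, D 6.372.
Rounding up gives 8, 12, 7, 7 = 34 seats, so the divisor must be adjusted.
With modified divisor 295: modified quotas A 7.119, B 11.051, C 5.841, D 5.969.
Rounding up: A 8, B 12, C 6, D 6 (total 32).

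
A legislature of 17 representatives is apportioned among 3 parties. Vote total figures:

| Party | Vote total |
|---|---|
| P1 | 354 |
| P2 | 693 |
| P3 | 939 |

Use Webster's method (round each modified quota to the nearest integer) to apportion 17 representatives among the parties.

Standard divisor 1986/17 ≈ 116.824; standard quotas: P1 3.030, P2 5.932, P3 8.038.
Rounding to the nearest integer gives P1 3, P2 6, P3 8 — total 17, matching the house size, so no adjustment is needed.

P1: 3, P2: 6, P3: 8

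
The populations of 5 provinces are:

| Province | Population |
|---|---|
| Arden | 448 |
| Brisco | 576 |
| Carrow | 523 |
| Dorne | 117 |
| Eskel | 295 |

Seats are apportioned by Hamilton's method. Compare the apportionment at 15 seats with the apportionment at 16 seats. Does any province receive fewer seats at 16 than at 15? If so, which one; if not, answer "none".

At 15 seats: Arden 4, Brisco 4, Carrow 4, Dorne 1, Eskel 2.
At 16 seats: Arden 4, Brisco 5, Carrow 4, Dorne 1, Eskel 2.
No province's allocation decreased.

none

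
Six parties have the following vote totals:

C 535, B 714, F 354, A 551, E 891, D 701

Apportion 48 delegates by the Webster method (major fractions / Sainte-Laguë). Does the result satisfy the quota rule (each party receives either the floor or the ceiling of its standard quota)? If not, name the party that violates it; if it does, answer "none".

none

Standard quotas: C 6.855, B 9.149, F 4.536, A 7.060, E 11.417, D 8.982.
Webster allocation: C 7, B 9, F 5, A 7, E 11, D 9.
Every allocation lies between the lower and upper quota.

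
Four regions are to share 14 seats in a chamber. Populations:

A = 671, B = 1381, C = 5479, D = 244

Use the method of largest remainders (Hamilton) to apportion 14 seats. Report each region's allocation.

The standard divisor is 7775/14 ≈ 555.357.
Standard quotas: A 1.2082, B 2.4867, C 9.8657, D 0.4394.
Lower quotas: A 1, B 2, C 9, D 0 (sum 12, leaving 2 seats).
Remainders in descending order: C 0.8657, B 0.4867, D 0.4394, A 0.2082.
Largest remainders: C, B receive the extra seats.

A=1, B=3, C=10, D=0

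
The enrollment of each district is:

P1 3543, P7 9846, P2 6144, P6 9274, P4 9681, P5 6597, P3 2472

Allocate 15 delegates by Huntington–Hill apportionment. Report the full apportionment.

P1=1, P7=3, P2=2, P6=3, P4=3, P5=2, P3=1

With divisor 3314: modified quotas P1 1.069, P7 2.971, P2 1.854, P6 2.798, P4 2.921, P5 1.991, P3 0.746.
Geometric-mean thresholds: P1 √(1·2)=1.414, P7 √(2·3)=2.449, P2 √(1·2)=1.414, P6 √(2·3)=2.449, P4 √(2·3)=2.449, P5 √(1·2)=1.414, P3 (min 1).
Each quota rounded against its threshold gives P1 1, P7 3, P2 2, P6 3, P4 3, P5 2, P3 1 (total 15).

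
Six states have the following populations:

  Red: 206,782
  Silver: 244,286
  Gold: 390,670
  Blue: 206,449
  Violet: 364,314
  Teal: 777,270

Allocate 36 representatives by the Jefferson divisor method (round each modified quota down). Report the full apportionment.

Standard divisor 2189771/36 ≈ 60826.972; standard quotas: Red 3.400, Silver 4.016, Gold 6.423, Blue 3.394, Violet 5.989, Teal 12.778.
Rounding down gives 3, 4, 6, 3, 5, 12 = 33 seats, so the divisor must be adjusted.
With modified divisor 55606.5: modified quotas Red 3.719, Silver 4.393, Gold 7.026, Blue 3.713, Violet 6.552, Teal 13.978.
Rounding down: Red 3, Silver 4, Gold 7, Blue 3, Violet 6, Teal 13 (total 36).

Red 3; Silver 4; Gold 7; Blue 3; Violet 6; Teal 13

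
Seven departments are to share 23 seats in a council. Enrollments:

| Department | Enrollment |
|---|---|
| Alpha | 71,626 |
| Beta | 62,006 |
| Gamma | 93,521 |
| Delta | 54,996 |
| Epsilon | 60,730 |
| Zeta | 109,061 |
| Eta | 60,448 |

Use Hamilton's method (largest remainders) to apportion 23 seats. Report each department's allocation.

Total 512388; standard divisor 512388/23 ≈ 22277.739.
Standard quotas: Alpha 3.2151, Beta 2.7833, Gamma 4.1980, Delta 2.4687, Epsilon 2.7260, Zeta 4.8955, Eta 2.7134.
Lower quotas: Alpha 3, Beta 2, Gamma 4, Delta 2, Epsilon 2, Zeta 4, Eta 2 (sum 19, leaving 4 seats).
Remainders in descending order: Zeta 0.8955, Beta 0.7833, Epsilon 0.7260, Eta 0.7134, Delta 0.4687, Alpha 0.2151, Gamma 0.1980.
The surplus seats go to Zeta, Beta, Epsilon, Eta.

Alpha 3, Beta 3, Gamma 4, Delta 2, Epsilon 3, Zeta 5, Eta 3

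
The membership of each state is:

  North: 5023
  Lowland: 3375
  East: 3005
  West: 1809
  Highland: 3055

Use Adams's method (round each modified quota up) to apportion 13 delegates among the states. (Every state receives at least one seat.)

Standard divisor 16267/13 ≈ 1251.308; standard quotas: North 4.014, Lowland 2.697, East 2.401, West 1.446, Highland 2.441.
Rounding up gives 5, 3, 3, 2, 3 = 16 seats, so the divisor must be adjusted.
With modified divisor 1600: modified quotas North 3.139, Lowland 2.109, East 1.878, West 1.131, Highland 1.909.
Rounding up: North 4, Lowland 3, East 2, West 2, Highland 2 (total 13).

North: 4, Lowland: 3, East: 2, West: 2, Highland: 2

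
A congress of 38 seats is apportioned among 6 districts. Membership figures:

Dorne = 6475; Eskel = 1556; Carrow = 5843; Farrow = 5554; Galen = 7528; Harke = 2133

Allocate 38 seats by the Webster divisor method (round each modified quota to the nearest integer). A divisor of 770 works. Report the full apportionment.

Dorne 8, Eskel 2, Carrow 8, Farrow 7, Galen 10, Harke 3

With modified divisor 770: modified quotas Dorne 8.409, Eskel 2.021, Carrow 7.588, Farrow 7.213, Galen 9.777, Harke 2.770.
Rounding to the nearest integer: Dorne 8, Eskel 2, Carrow 8, Farrow 7, Galen 10, Harke 3 (total 38).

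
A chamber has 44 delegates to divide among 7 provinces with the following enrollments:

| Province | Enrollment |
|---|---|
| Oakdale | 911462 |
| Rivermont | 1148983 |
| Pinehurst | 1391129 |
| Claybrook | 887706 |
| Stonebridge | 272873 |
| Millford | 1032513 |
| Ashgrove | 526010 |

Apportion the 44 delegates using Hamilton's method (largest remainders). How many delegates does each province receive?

Oakdale=7, Rivermont=8, Pinehurst=10, Claybrook=6, Stonebridge=2, Millford=7, Ashgrove=4

Total 6170676; standard divisor 6170676/44 ≈ 140242.636.
Standard quotas: Oakdale 6.4992, Rivermont 8.1928, Pinehurst 9.9194, Claybrook 6.3298, Stonebridge 1.9457, Millford 7.3623, Ashgrove 3.7507.
Lower quotas: Oakdale 6, Rivermont 8, Pinehurst 9, Claybrook 6, Stonebridge 1, Millford 7, Ashgrove 3 (sum 40, leaving 4 seats).
Remainders in descending order: Stonebridge 0.9457, Pinehurst 0.9194, Ashgrove 0.7507, Oakdale 0.4992, Millford 0.3623, Claybrook 0.3298, Rivermont 0.1928.
The surplus seats go to Stonebridge, Pinehurst, Ashgrove, Oakdale.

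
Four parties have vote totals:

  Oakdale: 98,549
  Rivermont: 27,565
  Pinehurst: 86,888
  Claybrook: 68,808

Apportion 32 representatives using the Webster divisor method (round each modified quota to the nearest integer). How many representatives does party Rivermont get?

Standard divisor 281810/32 ≈ 8806.562; standard quotas: Oakdale 11.190, Rivermont 3.130, Pinehurst 9.866, Claybrook 7.813.
Rounding to the nearest integer gives Oakdale 11, Rivermont 3, Pinehurst 10, Claybrook 8 — total 32, matching the house size, so no adjustment is needed.
Rivermont receives 3.

3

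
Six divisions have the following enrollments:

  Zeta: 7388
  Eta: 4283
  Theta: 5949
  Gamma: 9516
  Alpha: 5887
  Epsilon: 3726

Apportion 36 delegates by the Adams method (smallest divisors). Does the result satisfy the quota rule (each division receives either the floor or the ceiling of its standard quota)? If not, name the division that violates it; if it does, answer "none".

Standard quotas: Zeta 7.237, Eta 4.196, Theta 5.828, Gamma 9.322, Alpha 5.767, Epsilon 3.650.
Adams allocation: Zeta 7, Eta 4, Theta 6, Gamma 9, Alpha 6, Epsilon 4.
Every allocation lies between the lower and upper quota.

none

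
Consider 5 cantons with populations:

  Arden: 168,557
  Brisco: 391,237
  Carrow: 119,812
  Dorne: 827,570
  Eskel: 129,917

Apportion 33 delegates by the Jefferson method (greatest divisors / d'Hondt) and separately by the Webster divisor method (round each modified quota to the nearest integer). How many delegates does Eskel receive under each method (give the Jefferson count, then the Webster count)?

2 and 3

Jefferson: Arden 3, Brisco 8, Carrow 2, Dorne 18, Eskel 2.
Webster: Arden 3, Brisco 8, Carrow 2, Dorne 17, Eskel 3.
Eskel gets 2 under Jefferson and 3 under Webster.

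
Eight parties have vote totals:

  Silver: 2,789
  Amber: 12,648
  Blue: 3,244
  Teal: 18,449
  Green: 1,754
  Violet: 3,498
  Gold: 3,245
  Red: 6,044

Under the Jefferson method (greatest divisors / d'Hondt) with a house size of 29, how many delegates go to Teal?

Standard divisor 51671/29 ≈ 1781.759; standard quotas: Silver 1.565, Amber 7.099, Blue 1.821, Teal 10.354, Green 0.984, Violet 1.963, Gold 1.821, Red 3.392.
Rounding down gives 1, 7, 1, 10, 0, 1, 1, 3 = 24 seats, so the divisor must be adjusted.
With modified divisor 1600: modified quotas Silver 1.743, Amber 7.905, Blue 2.027, Teal 11.531, Green 1.096, Violet 2.186, Gold 2.028, Red 3.777.
Rounding down: Silver 1, Amber 7, Blue 2, Teal 11, Green 1, Violet 2, Gold 2, Red 3 (total 29).
Teal receives 11.

11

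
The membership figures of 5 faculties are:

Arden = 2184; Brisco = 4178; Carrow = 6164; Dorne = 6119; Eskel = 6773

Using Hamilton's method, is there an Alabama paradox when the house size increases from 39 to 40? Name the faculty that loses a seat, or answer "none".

Brisco

At 39 seats: Arden 3, Brisco 7, Carrow 10, Dorne 9, Eskel 10.
At 40 seats: Arden 3, Brisco 6, Carrow 10, Dorne 10, Eskel 11.
Brisco drops from 7 to 6.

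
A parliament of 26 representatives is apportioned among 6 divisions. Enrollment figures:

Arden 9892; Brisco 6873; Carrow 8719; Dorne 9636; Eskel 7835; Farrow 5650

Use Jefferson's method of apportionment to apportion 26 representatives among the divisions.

Standard divisor 48605/26 ≈ 1869.423; standard quotas: Arden 5.291, Brisco 3.677, Carrow 4.664, Dorne 5.155, Eskel 4.191, Farrow 3.022.
Rounding down gives 5, 3, 4, 5, 4, 3 = 24 seats, so the divisor must be adjusted.
With modified divisor 1700: modified quotas Arden 5.819, Brisco 4.043, Carrow 5.129, Dorne 5.668, Eskel 4.609, Farrow 3.324.
Rounding down: Arden 5, Brisco 4, Carrow 5, Dorne 5, Eskel 4, Farrow 3 (total 26).

Arden 5; Brisco 4; Carrow 5; Dorne 5; Eskel 4; Farrow 3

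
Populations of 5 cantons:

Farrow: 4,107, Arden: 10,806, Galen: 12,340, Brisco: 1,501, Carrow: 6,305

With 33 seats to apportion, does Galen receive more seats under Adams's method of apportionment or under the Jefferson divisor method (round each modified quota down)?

Adams: Farrow 4, Arden 10, Galen 11, Brisco 2, Carrow 6.
Jefferson: Farrow 4, Arden 10, Galen 12, Brisco 1, Carrow 6.
Galen gets 11 under Adams and 12 under Jefferson.

Jefferson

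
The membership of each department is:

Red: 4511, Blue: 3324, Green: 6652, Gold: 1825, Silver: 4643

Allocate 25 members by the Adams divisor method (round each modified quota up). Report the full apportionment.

Standard divisor 20955/25 ≈ 838.2; standard quotas: Red 5.382, Blue 3.966, Green 7.936, Gold 2.177, Silver 5.539.
Rounding up gives 6, 4, 8, 3, 6 = 27 seats, so the divisor must be adjusted.
With modified divisor 923.77: modified quotas Red 4.883, Blue 3.598, Green 7.201, Gold 1.976, Silver 5.026.
Rounding up: Red 5, Blue 4, Green 8, Gold 2, Silver 6 (total 25).

Red=5; Blue=4; Green=8; Gold=2; Silver=6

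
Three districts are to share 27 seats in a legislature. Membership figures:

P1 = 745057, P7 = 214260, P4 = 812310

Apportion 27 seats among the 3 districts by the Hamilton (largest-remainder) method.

P1: 11; P7: 3; P4: 13

Standard divisor: 1771627 ÷ 27 ≈ 65615.815.
Standard quotas: P1 11.3548, P7 3.2654, P4 12.3798.
Lower quotas: P1 11, P7 3, P4 12 (sum 26, leaving 1 seat).
Remainders in descending order: P4 0.3798, P1 0.3548, P7 0.2654.
Largest remainder: P4 receives the extra seat.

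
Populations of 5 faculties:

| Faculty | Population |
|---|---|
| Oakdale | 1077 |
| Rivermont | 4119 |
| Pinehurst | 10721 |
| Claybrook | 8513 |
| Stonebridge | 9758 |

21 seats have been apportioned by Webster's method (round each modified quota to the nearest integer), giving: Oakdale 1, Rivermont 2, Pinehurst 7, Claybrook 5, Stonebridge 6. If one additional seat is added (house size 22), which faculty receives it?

Rivermont

Priority for the next seat is population ÷ (current seats + 0.5).
Priorities: Oakdale 718.000, Rivermont 1647.600, Pinehurst 1429.467, Claybrook 1547.818, Stonebridge 1501.231.
Highest priority: Rivermont.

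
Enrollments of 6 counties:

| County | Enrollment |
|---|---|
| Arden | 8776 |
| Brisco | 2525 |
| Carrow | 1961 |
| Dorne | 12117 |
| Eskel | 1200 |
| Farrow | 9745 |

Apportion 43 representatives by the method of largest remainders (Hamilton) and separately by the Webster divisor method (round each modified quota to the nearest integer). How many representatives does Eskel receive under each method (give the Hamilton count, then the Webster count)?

2 and 1

Hamilton: Arden 10, Brisco 3, Carrow 2, Dorne 14, Eskel 2, Farrow 12.
Webster: Arden 11, Brisco 3, Carrow 2, Dorne 14, Eskel 1, Farrow 12.
Eskel gets 2 under Hamilton and 1 under Webster.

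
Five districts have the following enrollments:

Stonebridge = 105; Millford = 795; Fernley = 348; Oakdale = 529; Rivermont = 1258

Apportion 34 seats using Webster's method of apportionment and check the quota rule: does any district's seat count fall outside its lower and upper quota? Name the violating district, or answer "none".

none

Standard quotas: Stonebridge 1.176, Millford 8.906, Fernley 3.899, Oakdale 5.926, Rivermont 14.093.
Webster allocation: Stonebridge 1, Millford 9, Fernley 4, Oakdale 6, Rivermont 14.
Every allocation lies between the lower and upper quota.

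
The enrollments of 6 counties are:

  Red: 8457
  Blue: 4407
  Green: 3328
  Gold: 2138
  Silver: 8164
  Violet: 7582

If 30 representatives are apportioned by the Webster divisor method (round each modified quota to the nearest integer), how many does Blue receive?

4

Standard divisor 34076/30 ≈ 1135.867; standard quotas: Red 7.445, Blue 3.880, Green 2.930, Gold 1.882, Silver 7.187, Violet 6.675.
Rounding to the nearest integer gives Red 7, Blue 4, Green 3, Gold 2, Silver 7, Violet 7 — total 30, matching the house size, so no adjustment is needed.
Blue receives 4.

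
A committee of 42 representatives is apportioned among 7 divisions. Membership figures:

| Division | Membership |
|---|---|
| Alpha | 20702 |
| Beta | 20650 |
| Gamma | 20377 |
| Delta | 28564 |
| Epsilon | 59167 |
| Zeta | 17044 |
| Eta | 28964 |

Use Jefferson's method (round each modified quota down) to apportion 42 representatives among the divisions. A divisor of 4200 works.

With modified divisor 4200: modified quotas Alpha 4.929, Beta 4.917, Gamma 4.852, Delta 6.801, Epsilon 14.087, Zeta 4.058, Eta 6.896.
Rounding down: Alpha 4, Beta 4, Gamma 4, Delta 6, Epsilon 14, Zeta 4, Eta 6 (total 42).

Alpha=4, Beta=4, Gamma=4, Delta=6, Epsilon=14, Zeta=4, Eta=6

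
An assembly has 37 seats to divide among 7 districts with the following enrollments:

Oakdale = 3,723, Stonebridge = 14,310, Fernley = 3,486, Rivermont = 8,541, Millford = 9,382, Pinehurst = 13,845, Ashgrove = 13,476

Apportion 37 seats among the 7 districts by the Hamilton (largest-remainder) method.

Total 66763; standard divisor 66763/37 ≈ 1804.405.
Standard quotas: Oakdale 2.0633, Stonebridge 7.9306, Fernley 1.9319, Rivermont 4.7334, Millford 5.1995, Pinehurst 7.6729, Ashgrove 7.4684.
Lower quotas: Oakdale 2, Stonebridge 7, Fernley 1, Rivermont 4, Millford 5, Pinehurst 7, Ashgrove 7 (sum 33, leaving 4 seats).
Remainders in descending order: Fernley 0.9319, Stonebridge 0.9306, Rivermont 0.7334, Pinehurst 0.6729, Ashgrove 0.4684, Millford 0.1995, Oakdale 0.0633.
Largest remainders: Fernley, Stonebridge, Rivermont, Pinehurst receive the extra seats.

Oakdale 2, Stonebridge 8, Fernley 2, Rivermont 5, Millford 5, Pinehurst 8, Ashgrove 7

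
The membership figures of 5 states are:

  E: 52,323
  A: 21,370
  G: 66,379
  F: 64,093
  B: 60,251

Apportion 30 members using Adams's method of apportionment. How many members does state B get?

7

Standard divisor 264416/30 ≈ 8813.867; standard quotas: E 5.936, A 2.425, G 7.531, F 7.272, B 6.836.
Rounding up gives 6, 3, 8, 8, 7 = 32 seats, so the divisor must be adjusted.
With modified divisor 9800: modified quotas E 5.339, A 2.181, G 6.773, F 6.540, B 6.148.
Rounding up: E 6, A 3, G 7, F 7, B 7 (total 30).
B receives 7.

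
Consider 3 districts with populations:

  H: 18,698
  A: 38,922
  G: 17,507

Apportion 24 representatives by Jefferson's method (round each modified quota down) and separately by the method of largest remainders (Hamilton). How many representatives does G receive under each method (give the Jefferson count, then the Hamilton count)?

5 and 6

Jefferson: H 6, A 13, G 5.
Hamilton: H 6, A 12, G 6.
G gets 5 under Jefferson and 6 under Hamilton.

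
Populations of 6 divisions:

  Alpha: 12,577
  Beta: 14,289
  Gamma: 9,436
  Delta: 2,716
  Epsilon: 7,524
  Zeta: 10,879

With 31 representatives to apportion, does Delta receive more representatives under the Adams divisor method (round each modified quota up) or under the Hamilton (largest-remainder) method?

Adams: Alpha 7, Beta 7, Gamma 5, Delta 2, Epsilon 4, Zeta 6.
Hamilton: Alpha 7, Beta 8, Gamma 5, Delta 1, Epsilon 4, Zeta 6.
Delta gets 2 under Adams and 1 under Hamilton.

Adams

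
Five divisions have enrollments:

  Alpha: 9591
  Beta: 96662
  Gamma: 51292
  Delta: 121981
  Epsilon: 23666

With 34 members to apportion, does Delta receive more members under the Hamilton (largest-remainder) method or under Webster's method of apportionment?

Hamilton

Hamilton: Alpha 1, Beta 11, Gamma 6, Delta 14, Epsilon 2.
Webster: Alpha 1, Beta 11, Gamma 6, Delta 13, Epsilon 3.
Delta gets 14 under Hamilton and 13 under Webster.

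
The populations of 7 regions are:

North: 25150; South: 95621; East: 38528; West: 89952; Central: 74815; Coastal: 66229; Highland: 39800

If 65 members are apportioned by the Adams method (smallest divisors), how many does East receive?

Standard divisor 430095/65 ≈ 6616.846; standard quotas: North 3.801, South 14.451, East 5.823, West 13.594, Central 11.307, Coastal 10.009, Highland 6.015.
Rounding up gives 4, 15, 6, 14, 12, 11, 7 = 69 seats, so the divisor must be adjusted.
With modified divisor 6900: modified quotas North 3.645, South 13.858, East 5.584, West 13.037, Central 10.843, Coastal 9.598, Highland 5.768.
Rounding up: North 4, South 14, East 6, West 14, Central 11, Coastal 10, Highland 6 (total 65).
East receives 6.

6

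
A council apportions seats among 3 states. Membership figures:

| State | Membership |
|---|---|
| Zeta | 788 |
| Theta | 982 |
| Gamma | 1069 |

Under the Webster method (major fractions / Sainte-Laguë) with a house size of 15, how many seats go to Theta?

5

Standard divisor 2839/15 ≈ 189.267; standard quotas: Zeta 4.163, Theta 5.188, Gamma 5.648.
Rounding to the nearest integer gives Zeta 4, Theta 5, Gamma 6 — total 15, matching the house size, so no adjustment is needed.
Theta receives 5.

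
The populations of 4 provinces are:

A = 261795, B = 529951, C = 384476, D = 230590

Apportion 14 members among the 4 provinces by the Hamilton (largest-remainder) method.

A=3, B=5, C=4, D=2

Standard divisor: 1406812 ÷ 14 ≈ 100486.571.
Standard quotas: A 2.6053, B 5.2738, C 3.8261, D 2.2947.
Lower quotas: A 2, B 5, C 3, D 2 (sum 12, leaving 2 seats).
Remainders in descending order: C 0.8261, A 0.6053, D 0.2947, B 0.2738.
The surplus seats go to C, A.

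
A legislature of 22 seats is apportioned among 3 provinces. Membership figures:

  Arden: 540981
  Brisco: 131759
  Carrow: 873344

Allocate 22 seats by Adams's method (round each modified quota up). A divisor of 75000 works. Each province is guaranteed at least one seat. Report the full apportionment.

With modified divisor 75000: modified quotas Arden 7.213, Brisco 1.757, Carrow 11.645.
Rounding up: Arden 8, Brisco 2, Carrow 12 (total 22).

Arden=8, Brisco=2, Carrow=12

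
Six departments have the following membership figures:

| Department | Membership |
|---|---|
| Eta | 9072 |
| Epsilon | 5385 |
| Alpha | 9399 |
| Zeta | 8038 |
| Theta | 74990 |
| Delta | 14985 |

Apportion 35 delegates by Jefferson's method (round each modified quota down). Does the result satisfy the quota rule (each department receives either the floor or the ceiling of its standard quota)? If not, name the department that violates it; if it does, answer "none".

Standard quotas: Eta 2.605, Epsilon 1.547, Alpha 2.699, Zeta 2.308, Theta 21.537, Delta 4.304.
Jefferson allocation: Eta 2, Epsilon 1, Alpha 3, Zeta 2, Theta 23, Delta 4.
Theta has quota 21.537 (lower 21, upper 22) but receives 23 — outside the quota interval.

Theta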